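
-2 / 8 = -1 / 4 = -0.25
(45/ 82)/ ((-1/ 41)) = -22.50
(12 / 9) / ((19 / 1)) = 4 / 57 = 0.07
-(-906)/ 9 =302/ 3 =100.67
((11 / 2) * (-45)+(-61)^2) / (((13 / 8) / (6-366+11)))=-9698012 / 13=-746000.92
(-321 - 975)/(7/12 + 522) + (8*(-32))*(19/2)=-15266624/6271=-2434.48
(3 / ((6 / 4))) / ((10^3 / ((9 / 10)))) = 9 / 5000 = 0.00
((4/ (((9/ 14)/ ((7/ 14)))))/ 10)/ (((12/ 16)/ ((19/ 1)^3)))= 2845.21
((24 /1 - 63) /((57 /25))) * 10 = -3250 /19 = -171.05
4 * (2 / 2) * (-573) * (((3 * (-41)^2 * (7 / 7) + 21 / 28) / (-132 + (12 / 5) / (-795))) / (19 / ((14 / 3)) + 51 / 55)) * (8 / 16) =1965728428125 / 224401832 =8759.86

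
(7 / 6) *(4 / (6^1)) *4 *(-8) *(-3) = 224 / 3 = 74.67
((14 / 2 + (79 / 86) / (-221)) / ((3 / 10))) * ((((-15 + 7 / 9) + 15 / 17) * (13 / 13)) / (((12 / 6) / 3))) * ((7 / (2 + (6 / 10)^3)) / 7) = -4348998125 / 20653674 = -210.57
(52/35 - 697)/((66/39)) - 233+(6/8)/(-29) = -2614687/4060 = -644.01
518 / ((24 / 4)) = 259 / 3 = 86.33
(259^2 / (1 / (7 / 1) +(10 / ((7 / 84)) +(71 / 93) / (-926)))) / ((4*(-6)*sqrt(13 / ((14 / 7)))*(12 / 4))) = -6739695151*sqrt(26) / 11298259596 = -3.04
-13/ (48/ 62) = -16.79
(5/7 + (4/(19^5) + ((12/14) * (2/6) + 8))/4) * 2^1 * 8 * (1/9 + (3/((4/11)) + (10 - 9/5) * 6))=400215901150/155994237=2565.58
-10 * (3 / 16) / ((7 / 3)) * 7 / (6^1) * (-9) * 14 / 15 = 63 / 8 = 7.88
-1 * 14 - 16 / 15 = -226 / 15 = -15.07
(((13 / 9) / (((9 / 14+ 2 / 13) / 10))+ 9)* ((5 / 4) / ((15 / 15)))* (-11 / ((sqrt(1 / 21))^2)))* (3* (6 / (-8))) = 8178555 / 464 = 17626.20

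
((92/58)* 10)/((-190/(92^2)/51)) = -19856544/551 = -36037.28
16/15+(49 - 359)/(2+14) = -2197/120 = -18.31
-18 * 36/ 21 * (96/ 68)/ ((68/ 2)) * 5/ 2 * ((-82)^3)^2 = -1969963230827520/ 2023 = -973783109652.75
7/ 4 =1.75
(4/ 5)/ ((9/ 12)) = 16/ 15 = 1.07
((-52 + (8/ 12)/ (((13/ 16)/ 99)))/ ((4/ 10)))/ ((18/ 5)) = 20.30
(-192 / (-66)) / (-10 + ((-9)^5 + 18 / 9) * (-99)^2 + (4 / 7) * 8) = -224 / 44561413237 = -0.00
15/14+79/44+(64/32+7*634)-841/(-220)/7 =1710714/385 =4443.41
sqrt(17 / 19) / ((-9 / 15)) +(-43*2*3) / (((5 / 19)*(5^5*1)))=-5*sqrt(323) / 57 - 4902 / 15625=-1.89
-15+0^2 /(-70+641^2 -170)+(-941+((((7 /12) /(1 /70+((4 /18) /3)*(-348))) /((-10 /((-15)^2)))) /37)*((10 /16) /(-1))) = -18372099199 /19217504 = -956.01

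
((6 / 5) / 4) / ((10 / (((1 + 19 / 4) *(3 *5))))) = 207 / 80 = 2.59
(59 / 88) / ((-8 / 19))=-1121 / 704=-1.59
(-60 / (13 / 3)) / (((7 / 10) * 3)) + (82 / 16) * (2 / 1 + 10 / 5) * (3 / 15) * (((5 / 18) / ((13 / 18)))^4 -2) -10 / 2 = -39392989 / 1999270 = -19.70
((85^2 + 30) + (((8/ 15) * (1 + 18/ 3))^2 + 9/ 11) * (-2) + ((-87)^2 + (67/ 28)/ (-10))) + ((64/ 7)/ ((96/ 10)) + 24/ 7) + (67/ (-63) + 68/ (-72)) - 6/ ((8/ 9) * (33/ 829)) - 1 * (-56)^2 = 1592660033/ 138600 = 11491.05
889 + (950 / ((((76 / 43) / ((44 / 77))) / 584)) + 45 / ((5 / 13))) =1262642 / 7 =180377.43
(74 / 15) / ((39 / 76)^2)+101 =2731739 / 22815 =119.73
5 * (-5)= -25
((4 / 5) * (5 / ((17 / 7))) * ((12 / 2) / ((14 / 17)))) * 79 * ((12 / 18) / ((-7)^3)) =-632 / 343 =-1.84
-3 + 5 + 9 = 11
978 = 978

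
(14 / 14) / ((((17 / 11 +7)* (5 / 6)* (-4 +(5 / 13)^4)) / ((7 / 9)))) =-0.03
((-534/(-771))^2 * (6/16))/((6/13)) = 102973/264196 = 0.39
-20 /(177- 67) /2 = -1 /11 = -0.09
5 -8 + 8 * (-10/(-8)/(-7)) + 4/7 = -27/7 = -3.86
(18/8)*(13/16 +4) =693/64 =10.83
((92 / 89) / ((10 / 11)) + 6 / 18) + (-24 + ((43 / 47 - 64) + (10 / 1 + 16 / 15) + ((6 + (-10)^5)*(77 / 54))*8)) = -644185446724 / 564705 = -1140746.84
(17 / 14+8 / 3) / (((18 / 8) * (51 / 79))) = 25754 / 9639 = 2.67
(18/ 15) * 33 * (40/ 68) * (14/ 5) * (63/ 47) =349272/ 3995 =87.43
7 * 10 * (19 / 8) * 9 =5985 / 4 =1496.25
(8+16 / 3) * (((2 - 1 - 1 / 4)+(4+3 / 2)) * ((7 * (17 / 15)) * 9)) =5950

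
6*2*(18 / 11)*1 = 216 / 11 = 19.64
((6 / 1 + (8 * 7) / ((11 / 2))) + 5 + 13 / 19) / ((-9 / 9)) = -4570 / 209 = -21.87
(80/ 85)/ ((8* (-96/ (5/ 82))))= -5/ 66912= -0.00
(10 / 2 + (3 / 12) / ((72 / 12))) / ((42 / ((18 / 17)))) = 121 / 952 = 0.13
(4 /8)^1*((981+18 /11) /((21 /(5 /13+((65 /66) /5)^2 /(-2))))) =7096709 /830544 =8.54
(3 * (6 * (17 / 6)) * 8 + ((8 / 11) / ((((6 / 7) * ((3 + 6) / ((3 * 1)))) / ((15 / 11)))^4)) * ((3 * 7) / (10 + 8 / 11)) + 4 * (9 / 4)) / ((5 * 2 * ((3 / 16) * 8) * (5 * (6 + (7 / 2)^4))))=155653827436 / 4367835987075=0.04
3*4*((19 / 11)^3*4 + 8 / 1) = 457008 / 1331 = 343.36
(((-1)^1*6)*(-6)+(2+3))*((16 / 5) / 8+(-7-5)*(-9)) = 22222 / 5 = 4444.40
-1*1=-1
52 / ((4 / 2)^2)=13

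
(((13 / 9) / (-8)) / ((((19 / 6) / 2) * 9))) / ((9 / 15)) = -65 / 3078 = -0.02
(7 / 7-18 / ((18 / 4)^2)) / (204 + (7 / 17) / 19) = 323 / 593091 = 0.00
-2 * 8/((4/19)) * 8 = -608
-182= -182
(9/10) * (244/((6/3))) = 549/5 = 109.80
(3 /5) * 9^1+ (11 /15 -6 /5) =4.93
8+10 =18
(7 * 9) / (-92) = -63 / 92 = -0.68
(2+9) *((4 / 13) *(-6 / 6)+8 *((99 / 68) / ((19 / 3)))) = 70730 / 4199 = 16.84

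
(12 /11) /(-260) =-3 /715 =-0.00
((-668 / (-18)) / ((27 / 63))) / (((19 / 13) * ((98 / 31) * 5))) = 67301 / 17955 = 3.75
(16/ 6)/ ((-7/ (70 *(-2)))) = 160/ 3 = 53.33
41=41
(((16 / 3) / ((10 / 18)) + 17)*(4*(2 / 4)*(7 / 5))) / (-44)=-931 / 550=-1.69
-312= -312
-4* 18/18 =-4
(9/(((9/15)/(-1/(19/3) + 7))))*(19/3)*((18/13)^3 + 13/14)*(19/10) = 10469855/2366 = 4425.13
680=680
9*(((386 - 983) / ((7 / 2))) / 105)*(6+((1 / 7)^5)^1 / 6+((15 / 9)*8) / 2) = -762567801 / 4117715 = -185.19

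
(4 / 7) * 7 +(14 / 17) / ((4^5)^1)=34823 / 8704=4.00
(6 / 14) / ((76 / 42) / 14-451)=-63 / 66278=-0.00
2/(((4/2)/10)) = 10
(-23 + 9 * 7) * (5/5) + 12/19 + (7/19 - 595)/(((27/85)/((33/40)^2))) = -3749811/3040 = -1233.49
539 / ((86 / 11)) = 5929 / 86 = 68.94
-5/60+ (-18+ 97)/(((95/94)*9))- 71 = -213401/3420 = -62.40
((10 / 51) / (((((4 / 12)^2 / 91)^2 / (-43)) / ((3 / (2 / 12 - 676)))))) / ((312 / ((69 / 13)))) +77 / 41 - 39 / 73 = 35356539467 / 82528982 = 428.41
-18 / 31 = -0.58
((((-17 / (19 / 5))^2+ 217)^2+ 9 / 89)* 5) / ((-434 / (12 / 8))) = -9773360145075 / 10067557892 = -970.78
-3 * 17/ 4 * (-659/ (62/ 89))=2991201/ 248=12061.29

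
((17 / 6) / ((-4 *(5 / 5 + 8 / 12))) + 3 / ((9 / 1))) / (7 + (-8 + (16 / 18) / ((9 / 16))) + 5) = -297 / 18080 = -0.02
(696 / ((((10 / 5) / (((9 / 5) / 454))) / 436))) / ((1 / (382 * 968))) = 252474178176 / 1135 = 222444209.85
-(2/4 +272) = -545/2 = -272.50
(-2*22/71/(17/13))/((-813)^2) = -572/797789583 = -0.00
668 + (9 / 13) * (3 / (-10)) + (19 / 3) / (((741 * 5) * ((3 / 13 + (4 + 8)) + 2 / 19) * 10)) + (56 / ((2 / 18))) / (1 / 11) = 55362443771 / 8912475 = 6211.79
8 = 8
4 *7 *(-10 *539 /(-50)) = 15092 /5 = 3018.40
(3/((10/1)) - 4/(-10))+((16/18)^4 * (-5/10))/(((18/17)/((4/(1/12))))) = -2647499/196830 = -13.45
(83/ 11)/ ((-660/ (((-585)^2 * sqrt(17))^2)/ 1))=-11016895222125/ 484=-22762180211.00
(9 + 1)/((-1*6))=-5/3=-1.67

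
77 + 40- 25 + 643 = 735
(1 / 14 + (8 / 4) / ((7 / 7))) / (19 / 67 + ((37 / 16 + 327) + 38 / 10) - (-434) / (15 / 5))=233160 / 53810743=0.00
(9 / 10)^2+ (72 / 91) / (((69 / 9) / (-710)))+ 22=-10561867 / 209300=-50.46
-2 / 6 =-1 / 3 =-0.33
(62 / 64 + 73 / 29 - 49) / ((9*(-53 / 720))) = 211185 / 3074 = 68.70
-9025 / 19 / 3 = -475 / 3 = -158.33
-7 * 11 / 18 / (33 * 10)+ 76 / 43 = 40739 / 23220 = 1.75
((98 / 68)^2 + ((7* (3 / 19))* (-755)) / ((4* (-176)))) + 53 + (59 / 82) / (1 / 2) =9145214647 / 158492224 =57.70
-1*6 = -6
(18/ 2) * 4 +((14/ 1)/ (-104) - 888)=-44311/ 52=-852.13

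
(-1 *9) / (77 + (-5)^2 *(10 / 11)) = -99 / 1097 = -0.09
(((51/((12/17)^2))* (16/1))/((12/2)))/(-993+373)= -4913/11160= -0.44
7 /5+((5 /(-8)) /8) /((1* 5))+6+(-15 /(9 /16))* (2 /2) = -18511 /960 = -19.28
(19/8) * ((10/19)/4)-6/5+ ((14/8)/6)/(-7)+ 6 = 1217/240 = 5.07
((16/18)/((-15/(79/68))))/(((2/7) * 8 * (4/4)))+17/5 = 61871/18360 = 3.37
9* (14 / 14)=9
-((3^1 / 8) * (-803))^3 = 13980103929 / 512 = 27304890.49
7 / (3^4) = 7 / 81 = 0.09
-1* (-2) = 2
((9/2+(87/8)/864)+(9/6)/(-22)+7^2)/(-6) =-1354495/152064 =-8.91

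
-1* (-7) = 7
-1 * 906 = -906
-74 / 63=-1.17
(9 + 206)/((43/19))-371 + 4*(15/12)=-271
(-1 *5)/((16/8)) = -5/2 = -2.50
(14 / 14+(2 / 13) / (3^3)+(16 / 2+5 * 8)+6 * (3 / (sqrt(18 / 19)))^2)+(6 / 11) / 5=2048546 / 19305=106.11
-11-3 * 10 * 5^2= -761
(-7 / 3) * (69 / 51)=-161 / 51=-3.16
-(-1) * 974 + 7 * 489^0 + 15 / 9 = 2948 / 3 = 982.67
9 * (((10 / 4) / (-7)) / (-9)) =5 / 14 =0.36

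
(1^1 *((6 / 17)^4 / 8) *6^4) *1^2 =209952 / 83521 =2.51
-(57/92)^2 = -3249/8464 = -0.38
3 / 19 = 0.16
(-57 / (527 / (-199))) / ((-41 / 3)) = -34029 / 21607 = -1.57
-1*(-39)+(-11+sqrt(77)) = sqrt(77)+28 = 36.77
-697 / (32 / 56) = -1219.75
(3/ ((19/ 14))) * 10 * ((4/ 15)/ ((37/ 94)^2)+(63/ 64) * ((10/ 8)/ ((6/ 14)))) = 168989023/ 1664704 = 101.51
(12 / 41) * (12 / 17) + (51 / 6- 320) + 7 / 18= -1950304 / 6273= -310.90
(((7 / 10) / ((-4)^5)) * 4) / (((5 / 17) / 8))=-119 / 1600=-0.07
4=4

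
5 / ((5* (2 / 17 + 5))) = 17 / 87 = 0.20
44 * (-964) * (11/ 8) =-58322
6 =6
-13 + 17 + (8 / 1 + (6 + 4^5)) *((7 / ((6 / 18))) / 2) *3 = 32701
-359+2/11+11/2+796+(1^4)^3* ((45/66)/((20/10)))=19493/44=443.02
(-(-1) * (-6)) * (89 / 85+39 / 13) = -2064 / 85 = -24.28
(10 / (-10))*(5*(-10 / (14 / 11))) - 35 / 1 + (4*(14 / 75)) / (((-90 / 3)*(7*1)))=33722 / 7875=4.28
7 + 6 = 13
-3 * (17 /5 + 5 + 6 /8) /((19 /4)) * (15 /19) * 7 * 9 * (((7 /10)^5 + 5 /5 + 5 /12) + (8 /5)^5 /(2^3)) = -30043547919 /36100000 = -832.23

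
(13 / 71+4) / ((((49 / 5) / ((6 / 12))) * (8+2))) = 297 / 13916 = 0.02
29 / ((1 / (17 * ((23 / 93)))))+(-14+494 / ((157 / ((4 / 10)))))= 7970929 / 73005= 109.18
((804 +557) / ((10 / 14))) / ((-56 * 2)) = -1361 / 80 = -17.01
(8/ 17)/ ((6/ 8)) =32/ 51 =0.63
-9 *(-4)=36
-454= -454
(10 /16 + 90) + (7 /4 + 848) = 7523 /8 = 940.38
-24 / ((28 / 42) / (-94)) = 3384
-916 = -916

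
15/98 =0.15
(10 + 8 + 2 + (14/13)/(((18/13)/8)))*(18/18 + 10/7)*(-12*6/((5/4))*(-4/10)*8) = 2054144/175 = 11737.97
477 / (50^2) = 477 / 2500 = 0.19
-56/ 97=-0.58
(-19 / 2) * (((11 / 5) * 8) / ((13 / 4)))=-3344 / 65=-51.45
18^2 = 324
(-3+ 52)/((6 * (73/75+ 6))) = 1225/1046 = 1.17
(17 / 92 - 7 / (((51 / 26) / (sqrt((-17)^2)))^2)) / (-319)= 1.65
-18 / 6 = -3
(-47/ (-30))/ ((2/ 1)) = 47/ 60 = 0.78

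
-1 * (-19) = 19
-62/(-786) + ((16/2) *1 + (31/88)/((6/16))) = 38986/4323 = 9.02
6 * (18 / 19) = 108 / 19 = 5.68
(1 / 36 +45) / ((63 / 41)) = 66461 / 2268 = 29.30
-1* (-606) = 606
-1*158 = -158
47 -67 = -20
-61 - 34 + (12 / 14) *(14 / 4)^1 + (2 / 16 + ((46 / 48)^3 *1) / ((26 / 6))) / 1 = -5491513 / 59904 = -91.67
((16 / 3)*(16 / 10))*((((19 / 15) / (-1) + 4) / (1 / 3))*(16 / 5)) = 83968 / 375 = 223.91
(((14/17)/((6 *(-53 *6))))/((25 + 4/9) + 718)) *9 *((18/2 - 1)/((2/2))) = -252/6028591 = -0.00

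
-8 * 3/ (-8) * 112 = 336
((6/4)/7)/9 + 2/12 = 4/21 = 0.19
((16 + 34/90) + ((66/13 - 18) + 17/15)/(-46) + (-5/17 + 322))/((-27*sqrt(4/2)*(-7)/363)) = 2675489443*sqrt(2)/8234460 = 459.50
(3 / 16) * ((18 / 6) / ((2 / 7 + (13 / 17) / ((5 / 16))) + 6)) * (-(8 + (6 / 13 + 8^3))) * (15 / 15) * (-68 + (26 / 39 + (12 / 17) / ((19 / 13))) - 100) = 9571741795 / 1711216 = 5593.53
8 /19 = 0.42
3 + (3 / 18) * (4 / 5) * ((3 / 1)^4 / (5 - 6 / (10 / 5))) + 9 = 87 / 5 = 17.40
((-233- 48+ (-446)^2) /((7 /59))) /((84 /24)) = 23438930 /49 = 478345.51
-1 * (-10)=10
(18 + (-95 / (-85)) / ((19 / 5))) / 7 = 311 / 119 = 2.61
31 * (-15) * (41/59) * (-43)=819795/59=13894.83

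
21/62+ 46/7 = 2999/434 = 6.91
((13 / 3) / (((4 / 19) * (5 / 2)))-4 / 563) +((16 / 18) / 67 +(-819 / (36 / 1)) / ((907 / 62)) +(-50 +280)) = 364395139361 / 1539582615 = 236.68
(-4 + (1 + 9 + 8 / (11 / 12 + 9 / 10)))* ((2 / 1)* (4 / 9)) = 1008 / 109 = 9.25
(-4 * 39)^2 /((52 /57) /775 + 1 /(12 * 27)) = 116104622400 /20341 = 5707911.23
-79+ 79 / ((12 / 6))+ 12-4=-63 / 2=-31.50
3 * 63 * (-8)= -1512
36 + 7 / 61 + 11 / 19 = 42528 / 1159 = 36.69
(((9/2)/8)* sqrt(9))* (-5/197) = -135/3152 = -0.04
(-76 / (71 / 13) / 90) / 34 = -247 / 54315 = -0.00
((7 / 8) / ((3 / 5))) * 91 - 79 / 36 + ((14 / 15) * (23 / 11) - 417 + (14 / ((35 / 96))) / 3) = -1076069 / 3960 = -271.73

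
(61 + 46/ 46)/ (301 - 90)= 62/ 211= 0.29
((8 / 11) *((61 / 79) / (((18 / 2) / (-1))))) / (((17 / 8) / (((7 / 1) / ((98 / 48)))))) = -31232 / 310233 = -0.10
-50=-50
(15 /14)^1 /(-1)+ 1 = -1 /14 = -0.07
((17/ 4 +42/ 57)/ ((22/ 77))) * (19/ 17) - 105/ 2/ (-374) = 1729/ 88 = 19.65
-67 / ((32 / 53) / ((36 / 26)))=-31959 / 208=-153.65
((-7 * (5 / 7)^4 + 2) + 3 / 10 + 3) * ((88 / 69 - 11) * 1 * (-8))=32017436 / 118335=270.57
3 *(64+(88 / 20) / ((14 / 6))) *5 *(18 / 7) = 124524 / 49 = 2541.31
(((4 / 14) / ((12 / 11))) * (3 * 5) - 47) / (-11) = 603 / 154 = 3.92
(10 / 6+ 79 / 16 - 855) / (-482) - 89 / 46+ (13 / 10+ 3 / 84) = 21624679 / 18624480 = 1.16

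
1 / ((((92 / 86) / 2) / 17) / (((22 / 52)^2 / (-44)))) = -8041 / 62192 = -0.13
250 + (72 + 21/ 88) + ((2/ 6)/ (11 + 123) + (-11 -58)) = 4479329/ 17688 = 253.24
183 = 183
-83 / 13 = -6.38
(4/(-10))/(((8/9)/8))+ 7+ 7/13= 256/65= 3.94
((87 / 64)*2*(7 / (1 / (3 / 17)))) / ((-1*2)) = -1827 / 1088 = -1.68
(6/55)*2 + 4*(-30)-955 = -59113/55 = -1074.78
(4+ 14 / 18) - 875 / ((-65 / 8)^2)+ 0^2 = -12893 / 1521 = -8.48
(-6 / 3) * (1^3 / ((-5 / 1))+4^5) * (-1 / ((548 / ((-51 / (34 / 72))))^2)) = 7463502 / 93845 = 79.53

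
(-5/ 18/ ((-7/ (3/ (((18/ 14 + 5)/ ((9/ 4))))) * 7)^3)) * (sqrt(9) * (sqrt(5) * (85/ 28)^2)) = 237016125 * sqrt(5)/ 2932095975424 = 0.00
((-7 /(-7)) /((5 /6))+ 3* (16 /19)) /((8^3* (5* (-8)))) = -0.00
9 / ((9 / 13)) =13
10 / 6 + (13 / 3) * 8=109 / 3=36.33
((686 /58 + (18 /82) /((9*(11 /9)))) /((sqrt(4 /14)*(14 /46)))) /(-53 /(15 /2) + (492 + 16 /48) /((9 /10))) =240566085*sqrt(14) /6673847488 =0.13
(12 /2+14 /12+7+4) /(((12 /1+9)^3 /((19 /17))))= 2071 /944622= 0.00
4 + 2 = 6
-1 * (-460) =460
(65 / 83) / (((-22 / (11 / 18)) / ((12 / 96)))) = -65 / 23904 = -0.00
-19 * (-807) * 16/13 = 245328/13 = 18871.38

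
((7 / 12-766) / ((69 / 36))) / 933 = -0.43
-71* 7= -497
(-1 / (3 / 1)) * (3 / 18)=-1 / 18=-0.06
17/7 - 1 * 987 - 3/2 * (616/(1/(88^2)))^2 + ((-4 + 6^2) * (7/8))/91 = -3106166734544352/91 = -34133700379608.26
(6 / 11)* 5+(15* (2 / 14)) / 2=585 / 154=3.80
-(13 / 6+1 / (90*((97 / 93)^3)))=-29795932 / 13690095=-2.18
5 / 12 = 0.42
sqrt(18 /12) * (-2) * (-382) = 382 * sqrt(6) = 935.71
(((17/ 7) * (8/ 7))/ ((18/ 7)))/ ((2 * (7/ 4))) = 136/ 441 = 0.31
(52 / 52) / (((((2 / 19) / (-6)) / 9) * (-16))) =513 / 16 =32.06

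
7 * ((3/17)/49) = 3/119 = 0.03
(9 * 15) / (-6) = -45 / 2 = -22.50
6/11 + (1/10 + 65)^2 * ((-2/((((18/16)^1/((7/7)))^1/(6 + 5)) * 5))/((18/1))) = -11388788/12375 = -920.31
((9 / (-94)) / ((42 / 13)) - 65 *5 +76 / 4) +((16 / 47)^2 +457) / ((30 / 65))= 126992323 / 185556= 684.39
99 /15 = 33 /5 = 6.60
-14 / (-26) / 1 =7 / 13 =0.54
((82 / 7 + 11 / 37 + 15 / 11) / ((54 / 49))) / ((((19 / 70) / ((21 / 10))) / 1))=726131 / 7733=93.90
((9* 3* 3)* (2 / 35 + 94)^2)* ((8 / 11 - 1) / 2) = -1316727576 / 13475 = -97716.33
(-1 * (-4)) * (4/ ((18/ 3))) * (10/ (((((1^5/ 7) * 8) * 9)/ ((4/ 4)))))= 70/ 27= 2.59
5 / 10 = 1 / 2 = 0.50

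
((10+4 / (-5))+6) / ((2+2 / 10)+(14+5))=38 / 53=0.72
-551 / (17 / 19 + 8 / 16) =-20938 / 53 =-395.06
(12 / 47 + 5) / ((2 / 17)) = 4199 / 94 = 44.67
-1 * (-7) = 7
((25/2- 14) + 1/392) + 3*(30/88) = -2047/4312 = -0.47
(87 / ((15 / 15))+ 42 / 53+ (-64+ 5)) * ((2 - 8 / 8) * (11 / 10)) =8393 / 265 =31.67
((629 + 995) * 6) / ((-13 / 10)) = -97440 / 13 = -7495.38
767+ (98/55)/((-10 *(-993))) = 209448574/273075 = 767.00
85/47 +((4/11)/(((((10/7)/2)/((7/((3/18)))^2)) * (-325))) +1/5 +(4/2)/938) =-296517131/394018625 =-0.75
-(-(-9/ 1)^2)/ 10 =81/ 10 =8.10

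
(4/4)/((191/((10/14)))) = 5/1337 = 0.00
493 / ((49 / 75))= 36975 / 49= 754.59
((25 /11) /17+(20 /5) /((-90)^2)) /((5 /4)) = 203248 /1893375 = 0.11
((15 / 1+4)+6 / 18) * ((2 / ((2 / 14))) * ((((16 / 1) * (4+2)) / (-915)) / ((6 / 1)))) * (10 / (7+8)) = -25984 / 8235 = -3.16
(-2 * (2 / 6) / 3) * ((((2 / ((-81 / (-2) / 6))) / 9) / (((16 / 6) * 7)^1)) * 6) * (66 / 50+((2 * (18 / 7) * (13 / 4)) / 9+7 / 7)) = -2924 / 297675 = -0.01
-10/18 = -5/9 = -0.56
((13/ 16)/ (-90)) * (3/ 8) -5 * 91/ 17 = -1747421/ 65280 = -26.77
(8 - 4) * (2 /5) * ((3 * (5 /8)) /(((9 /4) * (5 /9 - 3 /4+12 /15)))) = 240 /109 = 2.20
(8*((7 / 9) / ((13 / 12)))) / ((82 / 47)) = 5264 / 1599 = 3.29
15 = 15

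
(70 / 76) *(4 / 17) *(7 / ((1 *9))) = 490 / 2907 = 0.17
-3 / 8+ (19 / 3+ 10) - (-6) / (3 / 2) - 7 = 311 / 24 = 12.96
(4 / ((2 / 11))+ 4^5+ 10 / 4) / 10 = 2097 / 20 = 104.85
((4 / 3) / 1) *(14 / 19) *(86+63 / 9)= 91.37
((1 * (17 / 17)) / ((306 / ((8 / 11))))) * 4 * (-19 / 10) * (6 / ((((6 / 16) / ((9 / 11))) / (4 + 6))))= -4864 / 2057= -2.36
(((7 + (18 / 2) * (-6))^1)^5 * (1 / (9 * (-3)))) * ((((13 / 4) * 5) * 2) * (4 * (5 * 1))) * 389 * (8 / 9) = 463919080159600 / 243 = 1909132017117.70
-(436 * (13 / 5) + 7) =-5703 / 5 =-1140.60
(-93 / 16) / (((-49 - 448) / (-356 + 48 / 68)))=-70215 / 16898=-4.16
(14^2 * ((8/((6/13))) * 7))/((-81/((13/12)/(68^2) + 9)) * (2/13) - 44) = -115796038540/220986537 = -524.00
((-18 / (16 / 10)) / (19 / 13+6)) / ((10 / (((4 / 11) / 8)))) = -117 / 17072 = -0.01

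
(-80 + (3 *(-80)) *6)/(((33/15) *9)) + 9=-6709/99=-67.77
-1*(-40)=40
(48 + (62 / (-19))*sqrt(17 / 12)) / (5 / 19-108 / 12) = -456 / 83 + 31*sqrt(51) / 498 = -5.05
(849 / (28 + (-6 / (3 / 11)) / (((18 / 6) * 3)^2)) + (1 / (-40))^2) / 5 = 55016323 / 8984000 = 6.12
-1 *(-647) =647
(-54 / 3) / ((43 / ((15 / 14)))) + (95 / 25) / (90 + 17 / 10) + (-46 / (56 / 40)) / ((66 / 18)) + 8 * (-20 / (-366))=-8.93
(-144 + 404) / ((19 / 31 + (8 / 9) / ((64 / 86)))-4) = -290160 / 2447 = -118.58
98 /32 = 49 /16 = 3.06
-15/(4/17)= -255/4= -63.75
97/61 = 1.59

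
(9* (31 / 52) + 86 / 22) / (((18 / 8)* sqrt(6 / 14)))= 5305* sqrt(21) / 3861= 6.30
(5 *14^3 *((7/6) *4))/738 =86.76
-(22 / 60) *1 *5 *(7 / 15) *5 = -77 / 18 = -4.28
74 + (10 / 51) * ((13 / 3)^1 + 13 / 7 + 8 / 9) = 242222 / 3213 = 75.39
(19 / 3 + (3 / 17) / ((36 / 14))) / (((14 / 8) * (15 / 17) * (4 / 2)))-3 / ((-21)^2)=4556 / 2205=2.07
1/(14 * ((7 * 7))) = 1/686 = 0.00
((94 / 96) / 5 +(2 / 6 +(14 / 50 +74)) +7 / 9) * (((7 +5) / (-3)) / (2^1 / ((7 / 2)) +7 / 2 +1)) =-1904791 / 31950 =-59.62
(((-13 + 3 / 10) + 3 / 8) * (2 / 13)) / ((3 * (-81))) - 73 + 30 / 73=-334754831 / 4612140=-72.58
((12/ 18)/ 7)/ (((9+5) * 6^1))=1/ 882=0.00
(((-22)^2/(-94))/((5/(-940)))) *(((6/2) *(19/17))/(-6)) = -9196/17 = -540.94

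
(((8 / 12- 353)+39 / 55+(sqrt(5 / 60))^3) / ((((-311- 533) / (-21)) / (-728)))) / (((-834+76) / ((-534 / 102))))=3289214474 / 74771015- 56693 * sqrt(3) / 32627352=43.99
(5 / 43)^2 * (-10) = -250 / 1849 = -0.14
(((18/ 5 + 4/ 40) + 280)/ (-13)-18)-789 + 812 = -16.82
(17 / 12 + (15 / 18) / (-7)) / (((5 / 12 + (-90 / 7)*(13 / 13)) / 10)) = -218 / 209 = -1.04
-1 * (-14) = 14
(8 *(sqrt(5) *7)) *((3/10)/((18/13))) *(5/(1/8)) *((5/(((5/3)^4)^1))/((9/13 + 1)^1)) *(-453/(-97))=115754184 *sqrt(5)/133375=1940.65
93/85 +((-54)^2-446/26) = 3204434/1105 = 2899.94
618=618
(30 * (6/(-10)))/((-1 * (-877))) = -18/877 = -0.02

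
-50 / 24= -25 / 12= -2.08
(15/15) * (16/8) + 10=12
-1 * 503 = -503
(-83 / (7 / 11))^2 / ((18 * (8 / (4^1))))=833569 / 1764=472.54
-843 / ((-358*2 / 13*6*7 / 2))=3653 / 5012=0.73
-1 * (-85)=85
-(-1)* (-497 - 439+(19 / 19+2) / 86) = -935.97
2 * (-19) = -38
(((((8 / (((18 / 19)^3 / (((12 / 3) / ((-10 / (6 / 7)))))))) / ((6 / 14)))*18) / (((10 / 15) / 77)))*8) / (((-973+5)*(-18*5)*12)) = -48013 / 400950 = -0.12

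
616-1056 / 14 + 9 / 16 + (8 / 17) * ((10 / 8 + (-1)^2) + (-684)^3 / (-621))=10643451097 / 43792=243045.56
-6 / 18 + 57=170 / 3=56.67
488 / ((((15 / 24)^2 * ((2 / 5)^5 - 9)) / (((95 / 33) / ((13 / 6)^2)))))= -4450560000 / 52224887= -85.22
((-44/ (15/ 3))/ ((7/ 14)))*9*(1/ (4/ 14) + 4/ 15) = -14916/ 25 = -596.64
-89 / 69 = -1.29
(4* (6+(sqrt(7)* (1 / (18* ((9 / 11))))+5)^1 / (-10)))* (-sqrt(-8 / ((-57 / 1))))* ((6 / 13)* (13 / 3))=44* sqrt(114)* (-810+sqrt(7)) / 23085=-16.43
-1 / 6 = -0.17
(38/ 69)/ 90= 19/ 3105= 0.01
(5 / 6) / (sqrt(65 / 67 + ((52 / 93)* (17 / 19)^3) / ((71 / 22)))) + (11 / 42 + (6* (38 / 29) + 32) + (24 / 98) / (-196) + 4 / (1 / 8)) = 95* sqrt(27910186524304851) / 19922520774 + 30130999 / 417774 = 72.92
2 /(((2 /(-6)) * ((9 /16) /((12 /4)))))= -32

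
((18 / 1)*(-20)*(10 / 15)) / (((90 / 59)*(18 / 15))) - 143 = -2467 / 9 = -274.11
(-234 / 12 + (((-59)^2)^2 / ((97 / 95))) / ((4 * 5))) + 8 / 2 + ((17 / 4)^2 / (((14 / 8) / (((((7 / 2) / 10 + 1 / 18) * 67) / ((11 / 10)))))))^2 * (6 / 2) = 783482784497257 / 993795264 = 788374.44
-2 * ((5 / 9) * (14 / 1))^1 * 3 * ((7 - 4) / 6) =-70 / 3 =-23.33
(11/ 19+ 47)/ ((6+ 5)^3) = 904/ 25289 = 0.04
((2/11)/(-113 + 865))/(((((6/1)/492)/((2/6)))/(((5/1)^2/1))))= 1025/6204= 0.17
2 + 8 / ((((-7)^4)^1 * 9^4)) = 31505930 / 15752961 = 2.00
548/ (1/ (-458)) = -250984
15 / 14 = 1.07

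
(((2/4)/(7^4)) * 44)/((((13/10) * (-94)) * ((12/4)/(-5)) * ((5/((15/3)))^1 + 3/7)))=55/628719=0.00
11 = 11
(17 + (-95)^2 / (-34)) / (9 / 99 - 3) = 92917 / 1088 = 85.40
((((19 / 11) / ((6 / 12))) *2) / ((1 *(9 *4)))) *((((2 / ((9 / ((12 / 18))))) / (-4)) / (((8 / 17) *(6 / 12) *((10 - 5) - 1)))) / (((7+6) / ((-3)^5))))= 323 / 2288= 0.14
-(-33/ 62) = 33/ 62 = 0.53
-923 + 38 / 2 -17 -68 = -989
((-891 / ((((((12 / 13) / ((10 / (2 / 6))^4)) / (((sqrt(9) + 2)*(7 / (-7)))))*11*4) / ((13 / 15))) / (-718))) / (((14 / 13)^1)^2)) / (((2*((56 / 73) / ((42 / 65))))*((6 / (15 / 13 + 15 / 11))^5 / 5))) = -1740934285875000000 / 1333663331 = -1305377635.73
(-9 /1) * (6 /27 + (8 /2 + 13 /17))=-763 /17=-44.88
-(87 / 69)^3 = -24389 / 12167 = -2.00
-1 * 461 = -461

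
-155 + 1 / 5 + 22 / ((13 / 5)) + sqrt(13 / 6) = -9512 / 65 + sqrt(78) / 6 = -144.87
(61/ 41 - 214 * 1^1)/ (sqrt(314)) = -8713 * sqrt(314)/ 12874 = -11.99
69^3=328509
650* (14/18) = 4550/9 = 505.56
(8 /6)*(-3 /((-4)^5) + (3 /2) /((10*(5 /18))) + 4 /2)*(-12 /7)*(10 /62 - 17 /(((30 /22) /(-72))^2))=2391064592033 /8680000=275468.27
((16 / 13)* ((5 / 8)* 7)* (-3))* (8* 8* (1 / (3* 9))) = -4480 / 117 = -38.29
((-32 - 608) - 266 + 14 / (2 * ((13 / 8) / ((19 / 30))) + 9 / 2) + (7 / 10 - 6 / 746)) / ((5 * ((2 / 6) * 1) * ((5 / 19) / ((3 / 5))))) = -35166836109 / 28441250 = -1236.47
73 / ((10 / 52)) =1898 / 5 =379.60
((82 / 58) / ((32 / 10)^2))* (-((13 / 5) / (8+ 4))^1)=-2665 / 89088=-0.03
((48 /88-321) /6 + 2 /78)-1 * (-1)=-44945 /858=-52.38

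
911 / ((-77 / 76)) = -69236 / 77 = -899.17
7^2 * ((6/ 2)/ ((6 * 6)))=49/ 12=4.08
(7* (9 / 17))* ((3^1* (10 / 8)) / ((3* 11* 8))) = 315 / 5984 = 0.05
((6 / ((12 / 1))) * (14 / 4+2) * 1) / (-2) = -11 / 8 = -1.38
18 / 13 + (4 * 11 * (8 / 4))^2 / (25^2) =111922 / 8125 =13.78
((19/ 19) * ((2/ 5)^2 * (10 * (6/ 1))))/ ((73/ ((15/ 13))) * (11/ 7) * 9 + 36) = 112/ 10859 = 0.01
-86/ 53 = -1.62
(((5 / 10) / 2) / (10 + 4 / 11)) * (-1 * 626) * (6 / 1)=-3443 / 38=-90.61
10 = 10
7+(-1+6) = 12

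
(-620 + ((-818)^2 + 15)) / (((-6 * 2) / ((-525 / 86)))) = 116990825 / 344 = 340089.61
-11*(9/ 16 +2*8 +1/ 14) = -20493/ 112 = -182.97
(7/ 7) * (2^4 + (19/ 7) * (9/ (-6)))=167/ 14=11.93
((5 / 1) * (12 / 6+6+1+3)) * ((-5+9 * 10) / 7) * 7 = 5100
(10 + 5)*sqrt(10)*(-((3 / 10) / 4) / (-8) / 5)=9*sqrt(10) / 320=0.09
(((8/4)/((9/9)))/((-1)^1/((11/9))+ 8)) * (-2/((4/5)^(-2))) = -704/1975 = -0.36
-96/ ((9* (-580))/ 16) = 0.29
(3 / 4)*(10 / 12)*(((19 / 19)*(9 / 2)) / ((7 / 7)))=45 / 16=2.81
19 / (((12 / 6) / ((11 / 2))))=209 / 4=52.25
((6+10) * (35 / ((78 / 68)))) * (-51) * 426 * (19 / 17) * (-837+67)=118664515200 / 13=9128039630.77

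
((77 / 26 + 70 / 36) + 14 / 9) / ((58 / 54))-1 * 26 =-7534 / 377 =-19.98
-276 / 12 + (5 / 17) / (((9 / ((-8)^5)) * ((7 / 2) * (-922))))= -11191973 / 493731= -22.67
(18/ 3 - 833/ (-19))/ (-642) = -947/ 12198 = -0.08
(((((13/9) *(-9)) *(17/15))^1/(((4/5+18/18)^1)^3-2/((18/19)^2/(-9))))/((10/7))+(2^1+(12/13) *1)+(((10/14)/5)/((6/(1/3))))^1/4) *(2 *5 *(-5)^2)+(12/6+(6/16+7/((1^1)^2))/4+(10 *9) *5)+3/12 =236779382369/218076768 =1085.76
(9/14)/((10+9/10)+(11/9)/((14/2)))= 405/6977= 0.06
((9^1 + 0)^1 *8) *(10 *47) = 33840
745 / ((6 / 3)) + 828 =2401 / 2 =1200.50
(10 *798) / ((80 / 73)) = 7281.75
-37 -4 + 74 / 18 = -332 / 9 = -36.89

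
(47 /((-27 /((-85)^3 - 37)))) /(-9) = -28865614 /243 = -118788.53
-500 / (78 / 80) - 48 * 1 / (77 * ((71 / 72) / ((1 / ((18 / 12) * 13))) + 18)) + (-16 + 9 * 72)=639470296 / 5366361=119.16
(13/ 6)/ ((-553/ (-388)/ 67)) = 168974/ 1659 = 101.85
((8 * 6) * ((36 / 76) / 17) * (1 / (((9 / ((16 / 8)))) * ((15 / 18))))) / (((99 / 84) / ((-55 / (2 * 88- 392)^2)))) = -28 / 78489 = -0.00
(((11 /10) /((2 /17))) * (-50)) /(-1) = 935 /2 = 467.50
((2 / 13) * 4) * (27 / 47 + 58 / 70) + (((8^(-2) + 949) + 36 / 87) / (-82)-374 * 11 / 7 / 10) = -32307475283 / 464946560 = -69.49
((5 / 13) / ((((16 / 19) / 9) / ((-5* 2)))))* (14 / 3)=-9975 / 52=-191.83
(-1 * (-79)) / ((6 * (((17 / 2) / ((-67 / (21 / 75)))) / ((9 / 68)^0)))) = -132325 / 357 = -370.66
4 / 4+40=41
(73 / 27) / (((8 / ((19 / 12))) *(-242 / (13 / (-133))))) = 949 / 4390848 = 0.00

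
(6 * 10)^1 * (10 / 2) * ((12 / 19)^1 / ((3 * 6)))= 200 / 19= 10.53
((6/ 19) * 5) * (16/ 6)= 80/ 19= 4.21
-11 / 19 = -0.58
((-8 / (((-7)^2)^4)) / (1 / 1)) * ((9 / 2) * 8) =-288 / 5764801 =-0.00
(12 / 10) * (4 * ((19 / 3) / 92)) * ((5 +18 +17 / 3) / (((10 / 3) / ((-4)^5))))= -1673216 / 575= -2909.94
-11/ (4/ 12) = -33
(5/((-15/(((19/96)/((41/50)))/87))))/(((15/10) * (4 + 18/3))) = -95/1540944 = -0.00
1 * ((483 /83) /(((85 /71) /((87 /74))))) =2983491 /522070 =5.71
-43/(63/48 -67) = 688/1051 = 0.65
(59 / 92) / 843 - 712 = -55219813 / 77556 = -712.00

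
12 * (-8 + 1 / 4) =-93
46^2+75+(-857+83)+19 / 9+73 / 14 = 179465 / 126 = 1424.33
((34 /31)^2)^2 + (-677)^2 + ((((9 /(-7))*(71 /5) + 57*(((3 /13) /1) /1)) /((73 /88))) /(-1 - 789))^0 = 423278716266 /923521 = 458331.45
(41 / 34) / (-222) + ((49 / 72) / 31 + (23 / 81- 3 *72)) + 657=5575986803 / 12635352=441.30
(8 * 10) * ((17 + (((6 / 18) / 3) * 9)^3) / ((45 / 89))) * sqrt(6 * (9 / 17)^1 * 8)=34176 * sqrt(51) / 17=14356.79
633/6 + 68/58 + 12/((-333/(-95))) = 708797/6438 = 110.10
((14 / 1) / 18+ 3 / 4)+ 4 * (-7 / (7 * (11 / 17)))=-1843 / 396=-4.65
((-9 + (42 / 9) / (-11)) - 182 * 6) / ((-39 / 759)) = 835981 / 39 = 21435.41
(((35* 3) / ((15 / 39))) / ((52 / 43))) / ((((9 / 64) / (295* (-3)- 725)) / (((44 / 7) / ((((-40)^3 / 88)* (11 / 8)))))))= 1218448 / 75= 16245.97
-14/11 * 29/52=-203/286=-0.71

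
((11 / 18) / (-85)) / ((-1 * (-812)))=-11 / 1242360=-0.00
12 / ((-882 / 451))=-902 / 147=-6.14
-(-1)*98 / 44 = 49 / 22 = 2.23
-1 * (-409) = 409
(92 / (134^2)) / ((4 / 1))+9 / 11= 161857 / 197516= 0.82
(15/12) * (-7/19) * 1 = -35/76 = -0.46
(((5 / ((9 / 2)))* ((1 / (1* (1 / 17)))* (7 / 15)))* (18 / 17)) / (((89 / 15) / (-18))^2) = 680400 / 7921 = 85.90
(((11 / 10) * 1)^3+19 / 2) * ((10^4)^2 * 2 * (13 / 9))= 28160600000 / 9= 3128955555.56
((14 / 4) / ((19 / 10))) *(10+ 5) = 525 / 19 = 27.63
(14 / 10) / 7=1 / 5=0.20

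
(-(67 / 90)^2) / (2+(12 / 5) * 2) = -4489 / 55080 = -0.08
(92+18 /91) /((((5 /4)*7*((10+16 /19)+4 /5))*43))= 318820 /15147223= 0.02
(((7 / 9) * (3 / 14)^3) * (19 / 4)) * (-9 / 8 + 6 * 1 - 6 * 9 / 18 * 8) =-8721 / 12544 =-0.70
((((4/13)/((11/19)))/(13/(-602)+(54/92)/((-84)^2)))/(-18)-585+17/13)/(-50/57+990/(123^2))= 199624758779887/278277608895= 717.36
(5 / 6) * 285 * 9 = 4275 / 2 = 2137.50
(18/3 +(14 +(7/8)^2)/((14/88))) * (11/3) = 5797/16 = 362.31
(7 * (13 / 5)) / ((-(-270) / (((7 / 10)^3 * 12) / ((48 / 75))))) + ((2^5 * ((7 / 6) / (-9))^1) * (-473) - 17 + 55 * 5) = 479629639 / 216000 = 2220.51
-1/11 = -0.09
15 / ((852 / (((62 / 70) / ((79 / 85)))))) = 2635 / 157052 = 0.02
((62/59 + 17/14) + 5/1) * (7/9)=6001/1062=5.65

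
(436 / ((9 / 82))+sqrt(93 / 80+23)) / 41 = sqrt(9665) / 820+872 / 9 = 97.01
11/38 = 0.29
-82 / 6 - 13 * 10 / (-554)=-13.43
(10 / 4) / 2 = 5 / 4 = 1.25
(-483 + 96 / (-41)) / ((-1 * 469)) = 297 / 287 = 1.03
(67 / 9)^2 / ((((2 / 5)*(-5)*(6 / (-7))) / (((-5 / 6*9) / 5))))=-31423 / 648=-48.49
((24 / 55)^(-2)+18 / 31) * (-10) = -520715 / 8928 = -58.32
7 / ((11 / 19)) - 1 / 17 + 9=3933 / 187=21.03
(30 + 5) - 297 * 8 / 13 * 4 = -696.08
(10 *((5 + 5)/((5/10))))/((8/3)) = 75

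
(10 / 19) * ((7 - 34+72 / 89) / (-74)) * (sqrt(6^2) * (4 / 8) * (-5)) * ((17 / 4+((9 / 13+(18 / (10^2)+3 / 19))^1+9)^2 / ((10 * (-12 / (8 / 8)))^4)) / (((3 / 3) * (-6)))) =104545034334626767 / 52821104128000000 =1.98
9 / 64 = 0.14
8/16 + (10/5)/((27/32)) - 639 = -34351/54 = -636.13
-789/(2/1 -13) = 789/11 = 71.73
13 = 13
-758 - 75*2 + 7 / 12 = -10889 / 12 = -907.42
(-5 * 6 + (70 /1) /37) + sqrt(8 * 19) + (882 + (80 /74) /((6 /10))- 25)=2 * sqrt(38) + 92207 /111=843.02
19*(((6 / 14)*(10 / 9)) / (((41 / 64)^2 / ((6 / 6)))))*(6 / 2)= 778240 / 11767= 66.14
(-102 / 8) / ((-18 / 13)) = 221 / 24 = 9.21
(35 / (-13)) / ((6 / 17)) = -595 / 78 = -7.63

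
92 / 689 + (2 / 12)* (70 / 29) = 32119 / 59943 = 0.54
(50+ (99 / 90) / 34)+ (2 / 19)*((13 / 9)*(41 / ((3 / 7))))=11263723 / 174420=64.58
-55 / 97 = -0.57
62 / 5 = 12.40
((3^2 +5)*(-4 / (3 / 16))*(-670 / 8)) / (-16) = -4690 / 3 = -1563.33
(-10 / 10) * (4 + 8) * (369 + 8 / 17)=-75372 / 17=-4433.65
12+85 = 97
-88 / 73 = -1.21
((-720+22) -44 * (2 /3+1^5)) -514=-3856 /3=-1285.33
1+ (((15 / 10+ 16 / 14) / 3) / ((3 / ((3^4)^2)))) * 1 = 26987 / 14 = 1927.64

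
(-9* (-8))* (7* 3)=1512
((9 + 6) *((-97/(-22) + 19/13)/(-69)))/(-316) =365/90376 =0.00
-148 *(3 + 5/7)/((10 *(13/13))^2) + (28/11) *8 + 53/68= 2048049/130900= 15.65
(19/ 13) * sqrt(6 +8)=19 * sqrt(14)/ 13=5.47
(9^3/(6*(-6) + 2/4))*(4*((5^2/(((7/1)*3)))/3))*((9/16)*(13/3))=-78975/994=-79.45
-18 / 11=-1.64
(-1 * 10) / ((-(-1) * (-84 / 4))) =10 / 21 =0.48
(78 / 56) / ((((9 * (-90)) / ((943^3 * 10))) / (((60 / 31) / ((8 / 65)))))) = -3542923634575 / 15624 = -226761625.36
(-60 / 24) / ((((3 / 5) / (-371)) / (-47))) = -435925 / 6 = -72654.17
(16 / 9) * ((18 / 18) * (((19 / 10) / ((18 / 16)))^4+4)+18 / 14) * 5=6164133712 / 51667875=119.30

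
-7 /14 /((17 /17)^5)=-1 /2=-0.50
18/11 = 1.64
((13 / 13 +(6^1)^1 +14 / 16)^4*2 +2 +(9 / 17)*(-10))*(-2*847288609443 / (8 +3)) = -20618818300823362137 / 17408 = -1184444985111636.15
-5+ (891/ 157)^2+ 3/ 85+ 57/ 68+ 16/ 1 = 44.08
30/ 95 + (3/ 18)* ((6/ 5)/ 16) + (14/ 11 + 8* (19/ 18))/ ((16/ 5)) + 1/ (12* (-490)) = 4961989/ 1474704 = 3.36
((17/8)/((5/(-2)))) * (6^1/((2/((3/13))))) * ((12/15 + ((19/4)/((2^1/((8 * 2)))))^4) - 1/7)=-11165906799/9100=-1227022.73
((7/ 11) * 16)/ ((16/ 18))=126/ 11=11.45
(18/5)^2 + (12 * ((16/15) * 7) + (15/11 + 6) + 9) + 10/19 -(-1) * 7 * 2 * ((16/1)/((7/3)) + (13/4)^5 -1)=14118960387/2675200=5277.72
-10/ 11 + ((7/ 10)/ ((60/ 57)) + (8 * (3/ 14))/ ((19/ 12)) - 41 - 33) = -73.16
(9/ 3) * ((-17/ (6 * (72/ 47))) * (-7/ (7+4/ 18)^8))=26751145617/ 5098317006250000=0.00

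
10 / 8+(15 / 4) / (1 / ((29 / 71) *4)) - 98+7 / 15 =-384067 / 4260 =-90.16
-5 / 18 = -0.28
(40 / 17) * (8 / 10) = 32 / 17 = 1.88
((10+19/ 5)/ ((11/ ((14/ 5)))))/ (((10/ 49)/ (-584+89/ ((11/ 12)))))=-126760452/ 15125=-8380.86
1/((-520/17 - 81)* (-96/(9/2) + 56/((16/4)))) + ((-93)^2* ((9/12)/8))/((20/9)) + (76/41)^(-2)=1760534711801/4821111680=365.17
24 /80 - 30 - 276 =-3057 /10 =-305.70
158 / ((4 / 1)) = 79 / 2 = 39.50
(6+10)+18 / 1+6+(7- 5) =42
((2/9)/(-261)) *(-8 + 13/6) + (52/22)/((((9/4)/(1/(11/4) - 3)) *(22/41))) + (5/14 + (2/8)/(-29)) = -1262681153/262627596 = -4.81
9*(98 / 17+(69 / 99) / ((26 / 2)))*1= 127299 / 2431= 52.36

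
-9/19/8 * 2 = -9/76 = -0.12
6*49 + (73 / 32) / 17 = 160009 / 544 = 294.13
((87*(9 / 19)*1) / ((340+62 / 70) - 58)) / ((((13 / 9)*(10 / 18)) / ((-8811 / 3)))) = -533.18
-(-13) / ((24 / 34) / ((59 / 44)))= 13039 / 528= 24.70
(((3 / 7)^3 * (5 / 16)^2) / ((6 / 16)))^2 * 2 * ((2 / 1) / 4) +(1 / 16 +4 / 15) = 595592719 / 1807088640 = 0.33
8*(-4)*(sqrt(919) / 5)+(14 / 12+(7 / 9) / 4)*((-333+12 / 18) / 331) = -32*sqrt(919) / 5 - 48853 / 35748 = -195.38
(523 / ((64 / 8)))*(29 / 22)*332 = 1258861 / 44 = 28610.48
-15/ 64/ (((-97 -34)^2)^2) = -15/ 18847994944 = -0.00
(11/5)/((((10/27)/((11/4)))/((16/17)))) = 15.37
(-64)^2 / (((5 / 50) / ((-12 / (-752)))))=30720 / 47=653.62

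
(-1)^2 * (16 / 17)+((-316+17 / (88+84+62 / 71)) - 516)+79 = -9229563 / 12274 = -751.96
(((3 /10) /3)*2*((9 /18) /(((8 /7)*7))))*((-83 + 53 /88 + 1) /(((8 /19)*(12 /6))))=-1.21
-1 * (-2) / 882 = 1 / 441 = 0.00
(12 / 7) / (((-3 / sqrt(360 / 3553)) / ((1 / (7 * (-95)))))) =24 * sqrt(35530) / 16539215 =0.00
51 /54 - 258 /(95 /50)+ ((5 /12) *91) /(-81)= -2498963 /18468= -135.31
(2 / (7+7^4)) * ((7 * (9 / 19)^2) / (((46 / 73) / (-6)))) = -17739 / 1428116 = -0.01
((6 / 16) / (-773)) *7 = -21 / 6184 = -0.00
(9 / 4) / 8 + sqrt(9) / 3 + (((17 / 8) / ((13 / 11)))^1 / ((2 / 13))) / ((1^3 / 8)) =3033 / 32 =94.78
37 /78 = 0.47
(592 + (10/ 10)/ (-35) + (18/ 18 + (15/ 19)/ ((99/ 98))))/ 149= 13029908/ 3269805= 3.98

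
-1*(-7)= 7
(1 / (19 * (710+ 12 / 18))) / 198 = 0.00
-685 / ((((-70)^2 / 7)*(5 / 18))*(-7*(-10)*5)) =-1233 / 122500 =-0.01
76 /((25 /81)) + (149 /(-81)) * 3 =162487 /675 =240.72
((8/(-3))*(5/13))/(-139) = 40/5421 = 0.01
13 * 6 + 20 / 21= 1658 / 21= 78.95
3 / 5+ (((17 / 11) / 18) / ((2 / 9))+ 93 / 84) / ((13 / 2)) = 4153 / 5005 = 0.83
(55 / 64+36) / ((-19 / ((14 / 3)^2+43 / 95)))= -44837513 / 1039680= -43.13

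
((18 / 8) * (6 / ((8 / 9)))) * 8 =243 / 2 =121.50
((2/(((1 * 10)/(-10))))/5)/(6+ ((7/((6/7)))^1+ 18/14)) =-84/3245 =-0.03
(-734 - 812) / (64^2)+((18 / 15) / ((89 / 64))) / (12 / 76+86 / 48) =52810327 / 810199040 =0.07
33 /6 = 11 /2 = 5.50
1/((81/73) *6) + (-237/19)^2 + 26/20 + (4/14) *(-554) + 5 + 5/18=24777773/6140610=4.04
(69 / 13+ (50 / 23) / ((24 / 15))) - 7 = -399 / 1196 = -0.33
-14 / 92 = -7 / 46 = -0.15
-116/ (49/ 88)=-10208/ 49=-208.33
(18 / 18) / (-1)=-1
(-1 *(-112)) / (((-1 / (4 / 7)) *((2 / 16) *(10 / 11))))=-2816 / 5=-563.20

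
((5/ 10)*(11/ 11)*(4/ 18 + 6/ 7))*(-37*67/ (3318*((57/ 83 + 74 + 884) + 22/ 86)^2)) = -536807461823/ 1224236208610661652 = -0.00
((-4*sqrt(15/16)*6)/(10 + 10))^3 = -81*sqrt(15)/200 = -1.57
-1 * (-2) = 2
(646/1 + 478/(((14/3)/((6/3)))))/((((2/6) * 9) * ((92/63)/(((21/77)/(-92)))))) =-13401/23276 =-0.58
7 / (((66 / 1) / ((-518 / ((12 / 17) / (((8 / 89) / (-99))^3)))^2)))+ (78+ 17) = 13201742636090644899114896399 / 138965711958848846866715217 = 95.00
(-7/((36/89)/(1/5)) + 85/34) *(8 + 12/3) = -173/15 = -11.53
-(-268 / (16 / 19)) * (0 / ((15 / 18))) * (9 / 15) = 0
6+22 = 28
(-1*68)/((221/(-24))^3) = 55296/634933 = 0.09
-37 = -37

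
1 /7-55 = -384 /7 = -54.86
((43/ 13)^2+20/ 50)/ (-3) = -9583/ 2535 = -3.78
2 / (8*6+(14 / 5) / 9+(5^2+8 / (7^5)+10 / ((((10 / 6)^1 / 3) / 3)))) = 1512630 / 96287663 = 0.02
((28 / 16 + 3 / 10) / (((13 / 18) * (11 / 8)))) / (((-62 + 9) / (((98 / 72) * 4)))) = -8036 / 37895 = -0.21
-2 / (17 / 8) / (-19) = 16 / 323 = 0.05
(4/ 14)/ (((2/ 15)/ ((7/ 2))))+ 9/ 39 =201/ 26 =7.73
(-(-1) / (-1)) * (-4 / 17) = 4 / 17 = 0.24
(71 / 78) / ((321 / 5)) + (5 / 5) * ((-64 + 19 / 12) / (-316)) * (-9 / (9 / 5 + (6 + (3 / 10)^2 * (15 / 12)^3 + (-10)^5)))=3593974519475 / 253164062577582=0.01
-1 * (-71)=71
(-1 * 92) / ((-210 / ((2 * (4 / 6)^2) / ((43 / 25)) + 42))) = 756884 / 40635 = 18.63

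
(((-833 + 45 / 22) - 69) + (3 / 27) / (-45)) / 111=-8018617 / 989010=-8.11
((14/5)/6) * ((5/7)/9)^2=5/1701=0.00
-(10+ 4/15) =-154/15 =-10.27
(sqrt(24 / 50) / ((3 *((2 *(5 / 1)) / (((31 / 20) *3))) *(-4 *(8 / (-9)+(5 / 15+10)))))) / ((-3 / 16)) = 93 *sqrt(3) / 10625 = 0.02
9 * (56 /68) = 7.41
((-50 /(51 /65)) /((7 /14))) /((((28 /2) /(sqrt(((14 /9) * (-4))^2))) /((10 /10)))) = -26000 /459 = -56.64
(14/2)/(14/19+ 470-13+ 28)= 133/9229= 0.01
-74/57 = -1.30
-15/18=-5/6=-0.83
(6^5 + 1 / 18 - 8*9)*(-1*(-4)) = 30816.22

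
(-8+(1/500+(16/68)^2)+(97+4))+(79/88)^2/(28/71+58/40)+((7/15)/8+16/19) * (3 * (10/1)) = 120.51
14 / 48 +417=10015 / 24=417.29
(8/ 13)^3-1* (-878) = 1929478/ 2197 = 878.23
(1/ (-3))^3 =-1/ 27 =-0.04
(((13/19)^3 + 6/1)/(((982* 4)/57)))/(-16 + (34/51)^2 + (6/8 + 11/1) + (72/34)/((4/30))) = 19898109/2620124282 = 0.01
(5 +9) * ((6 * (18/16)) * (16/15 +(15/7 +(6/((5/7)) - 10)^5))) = -4297527/6250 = -687.60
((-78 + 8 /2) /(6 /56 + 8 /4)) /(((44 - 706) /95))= 98420 /19529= 5.04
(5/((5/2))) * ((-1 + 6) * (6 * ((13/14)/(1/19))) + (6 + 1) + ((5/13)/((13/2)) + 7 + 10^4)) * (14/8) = 12472777/338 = 36901.71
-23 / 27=-0.85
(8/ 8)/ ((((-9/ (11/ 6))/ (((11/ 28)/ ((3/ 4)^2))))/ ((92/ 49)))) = -22264/ 83349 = -0.27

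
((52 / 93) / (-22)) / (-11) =0.00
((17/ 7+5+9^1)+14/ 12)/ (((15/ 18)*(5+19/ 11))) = 8129/ 2590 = 3.14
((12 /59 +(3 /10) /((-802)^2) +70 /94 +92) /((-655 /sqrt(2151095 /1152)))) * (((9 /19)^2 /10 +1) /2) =-2039678783205743 * sqrt(4302190) /1349575191829952000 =-3.13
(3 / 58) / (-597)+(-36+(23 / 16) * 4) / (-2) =698287 / 46168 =15.12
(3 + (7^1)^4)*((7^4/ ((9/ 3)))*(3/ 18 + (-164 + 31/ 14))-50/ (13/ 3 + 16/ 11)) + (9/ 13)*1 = -6949381341473/ 22347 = -310976029.96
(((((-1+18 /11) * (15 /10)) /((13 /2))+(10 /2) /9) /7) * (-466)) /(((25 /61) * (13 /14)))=-51394208 /418275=-122.87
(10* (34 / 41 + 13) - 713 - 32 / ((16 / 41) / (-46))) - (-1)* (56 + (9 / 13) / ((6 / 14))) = 1734866 / 533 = 3254.91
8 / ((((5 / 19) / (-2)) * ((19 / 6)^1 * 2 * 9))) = -16 / 15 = -1.07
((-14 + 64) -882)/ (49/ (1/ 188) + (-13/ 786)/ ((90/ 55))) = -11771136/ 130331233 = -0.09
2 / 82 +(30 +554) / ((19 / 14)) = 335235 / 779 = 430.34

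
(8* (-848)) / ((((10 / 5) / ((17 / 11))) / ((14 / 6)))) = -403648 / 33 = -12231.76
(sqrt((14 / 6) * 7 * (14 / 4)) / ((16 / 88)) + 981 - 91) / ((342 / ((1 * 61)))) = 4697 * sqrt(42) / 4104 + 27145 / 171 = 166.16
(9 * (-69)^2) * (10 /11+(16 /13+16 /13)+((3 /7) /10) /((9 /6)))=728990037 /5005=145652.36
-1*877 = -877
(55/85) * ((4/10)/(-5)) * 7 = -0.36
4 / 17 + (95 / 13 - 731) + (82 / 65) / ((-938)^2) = -351682444543 / 486113810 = -723.46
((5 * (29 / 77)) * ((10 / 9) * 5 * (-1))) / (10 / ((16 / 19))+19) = -58000 / 171171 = -0.34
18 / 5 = 3.60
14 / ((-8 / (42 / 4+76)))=-1211 / 8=-151.38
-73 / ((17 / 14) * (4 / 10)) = -150.29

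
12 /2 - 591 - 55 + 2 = -638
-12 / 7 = -1.71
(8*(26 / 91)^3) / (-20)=-16 / 1715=-0.01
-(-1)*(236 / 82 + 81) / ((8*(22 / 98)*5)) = 168511 / 18040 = 9.34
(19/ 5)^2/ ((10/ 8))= 1444/ 125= 11.55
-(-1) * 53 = 53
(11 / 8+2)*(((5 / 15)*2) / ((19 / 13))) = 117 / 76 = 1.54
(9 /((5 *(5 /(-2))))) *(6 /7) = -108 /175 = -0.62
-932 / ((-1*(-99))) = -932 / 99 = -9.41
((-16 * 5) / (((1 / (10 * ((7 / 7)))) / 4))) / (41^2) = -3200 / 1681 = -1.90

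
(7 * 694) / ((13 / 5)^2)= 121450 / 169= 718.64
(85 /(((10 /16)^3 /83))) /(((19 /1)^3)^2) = 722432 /1176147025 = 0.00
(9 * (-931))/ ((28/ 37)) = -44289/ 4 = -11072.25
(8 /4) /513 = 2 /513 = 0.00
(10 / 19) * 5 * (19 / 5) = 10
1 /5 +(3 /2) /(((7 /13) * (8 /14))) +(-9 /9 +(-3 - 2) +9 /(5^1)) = 7 /8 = 0.88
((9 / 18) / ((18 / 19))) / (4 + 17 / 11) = 209 / 2196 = 0.10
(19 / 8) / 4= 19 / 32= 0.59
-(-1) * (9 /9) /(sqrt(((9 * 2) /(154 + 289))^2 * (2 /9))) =443 * sqrt(2) /12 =52.21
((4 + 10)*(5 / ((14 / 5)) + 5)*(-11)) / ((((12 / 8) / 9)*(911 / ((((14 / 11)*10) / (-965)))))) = 15960 / 175823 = 0.09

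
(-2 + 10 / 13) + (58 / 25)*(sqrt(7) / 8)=-16 / 13 + 29*sqrt(7) / 100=-0.46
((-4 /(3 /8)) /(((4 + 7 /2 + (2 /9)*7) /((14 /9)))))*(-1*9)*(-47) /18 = -43.06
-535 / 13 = -41.15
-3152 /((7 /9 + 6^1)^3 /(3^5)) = -558367344 /226981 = -2459.97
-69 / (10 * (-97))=69 / 970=0.07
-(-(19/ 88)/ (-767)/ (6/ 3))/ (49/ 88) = -19/ 75166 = -0.00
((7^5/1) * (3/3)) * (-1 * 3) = -50421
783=783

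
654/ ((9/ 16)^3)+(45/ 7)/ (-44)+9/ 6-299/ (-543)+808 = 60750535819/ 13546764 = 4484.51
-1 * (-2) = 2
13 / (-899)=-13 / 899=-0.01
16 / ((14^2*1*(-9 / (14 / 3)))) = -8 / 189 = -0.04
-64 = -64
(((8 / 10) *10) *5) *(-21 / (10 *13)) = -84 / 13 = -6.46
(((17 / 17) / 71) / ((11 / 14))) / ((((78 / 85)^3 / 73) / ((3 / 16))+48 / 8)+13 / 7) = 4393450250 / 1939557645223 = 0.00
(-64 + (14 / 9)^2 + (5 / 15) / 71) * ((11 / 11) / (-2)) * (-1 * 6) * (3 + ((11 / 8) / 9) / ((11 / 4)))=-19476655 / 34506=-564.44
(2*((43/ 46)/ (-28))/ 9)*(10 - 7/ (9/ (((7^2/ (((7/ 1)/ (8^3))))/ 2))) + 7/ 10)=5352511/ 521640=10.26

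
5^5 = 3125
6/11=0.55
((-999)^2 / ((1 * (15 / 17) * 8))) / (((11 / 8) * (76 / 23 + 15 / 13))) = 1690946361 / 73315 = 23064.13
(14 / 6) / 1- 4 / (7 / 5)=-11 / 21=-0.52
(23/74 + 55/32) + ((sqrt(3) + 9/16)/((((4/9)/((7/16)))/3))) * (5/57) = 315 * sqrt(3)/1216 + 1565919/719872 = 2.62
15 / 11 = 1.36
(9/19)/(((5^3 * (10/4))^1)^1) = 18/11875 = 0.00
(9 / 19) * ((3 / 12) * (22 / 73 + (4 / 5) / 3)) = 933 / 13870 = 0.07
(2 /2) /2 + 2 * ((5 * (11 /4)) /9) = 32 /9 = 3.56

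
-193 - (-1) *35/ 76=-14633/ 76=-192.54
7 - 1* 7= 0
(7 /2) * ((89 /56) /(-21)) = -89 /336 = -0.26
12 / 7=1.71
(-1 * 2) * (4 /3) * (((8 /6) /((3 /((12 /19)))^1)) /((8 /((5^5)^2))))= -913742.69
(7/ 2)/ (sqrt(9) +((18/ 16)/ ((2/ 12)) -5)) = 14/ 19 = 0.74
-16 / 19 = -0.84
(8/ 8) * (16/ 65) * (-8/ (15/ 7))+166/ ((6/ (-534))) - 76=-14479646/ 975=-14850.92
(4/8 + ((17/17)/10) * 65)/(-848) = -7/848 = -0.01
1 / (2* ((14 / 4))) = 1 / 7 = 0.14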